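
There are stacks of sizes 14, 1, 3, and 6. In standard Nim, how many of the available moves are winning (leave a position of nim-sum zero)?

Nim-sum: 14 ^ 1 ^ 3 ^ 6 = 10.
The overall nim-sum is X = 10. A stack of size p has a winning move iff p XOR X < p (reduce it to p XOR X).
  14: 14 XOR 10 = 4 < 14 — winning move (to 4).
  1: 1 XOR 10 = 11 ≥ 1 — no move.
  3: 3 XOR 10 = 9 ≥ 3 — no move.
  6: 6 XOR 10 = 12 ≥ 6 — no move.
That gives 1 winning move.

1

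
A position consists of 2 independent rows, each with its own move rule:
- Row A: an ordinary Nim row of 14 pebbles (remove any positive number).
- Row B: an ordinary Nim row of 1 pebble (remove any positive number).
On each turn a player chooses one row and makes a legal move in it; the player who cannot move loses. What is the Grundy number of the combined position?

Row A is a plain Nim row of size 14, so its Grundy value is 14.
Row B is a plain Nim row of size 1, so its Grundy value is 1.
The value of a disjunctive sum is the nim-sum of the parts.
Combined value = 14 ⊕ 1 = 15.

15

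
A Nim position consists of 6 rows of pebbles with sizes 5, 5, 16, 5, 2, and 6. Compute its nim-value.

17

Compute the nim-sum pairwise:
5 ⊕ 5 = 0
0 ⊕ 16 = 16
16 ⊕ 5 = 21
21 ⊕ 2 = 23
23 ⊕ 6 = 17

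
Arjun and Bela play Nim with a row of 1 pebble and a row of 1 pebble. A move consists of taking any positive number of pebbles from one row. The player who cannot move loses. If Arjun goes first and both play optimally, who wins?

In binary:
  1  (1)
  1  (1)
  -
  0  (0)
The nim-sum is 0, so this is a P-position: the player to move is in a losing position under optimal play; Arjun is about to move from it and so loses — Bela wins.

Bela wins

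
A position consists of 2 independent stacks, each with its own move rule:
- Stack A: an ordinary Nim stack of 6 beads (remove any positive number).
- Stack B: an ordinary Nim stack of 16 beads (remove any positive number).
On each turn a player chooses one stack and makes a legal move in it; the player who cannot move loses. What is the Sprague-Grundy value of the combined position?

22

Stack A is a plain Nim stack of size 6, so its Grundy value is 6.
Stack B is a plain Nim stack of size 16, so its Grundy value is 16.
By the Sprague-Grundy theorem, the Grundy value of a sum of independent games is the XOR of the component values.
Combined value = 6 XOR 16 = 22.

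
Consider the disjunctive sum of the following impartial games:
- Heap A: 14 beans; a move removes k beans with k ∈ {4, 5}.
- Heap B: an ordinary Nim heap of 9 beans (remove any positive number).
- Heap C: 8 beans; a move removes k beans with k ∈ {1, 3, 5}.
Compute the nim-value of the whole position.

For heap A, compute g(0), g(1), … with moves {4, 5}:
k:     0  1  2  3  4  5  6  7  8  9 10 11 12 13 14
g(k):  0  0  0  0  1  1  1  1  2  0  0  0  0  1  1
So g(14) = 1.
Heap B is a plain Nim heap of size 9, so its Grundy value is 9.
For heap C, compute g(0), g(1), … with moves {1, 3, 5}:
g(0) = mex{} = 0
g(1) = mex{0} = 1
g(2) = mex{1} = 0
g(3) = mex{0} = 1
g(4) = mex{1} = 0
g(5) = mex{0} = 1
g(6) = mex{1} = 0
g(7) = mex{0} = 1
g(8) = mex{1} = 0
So g(8) = 0.
The value of a disjunctive sum is the nim-sum of the parts.
Combined value = 1 XOR 9 XOR 0 = 8.

8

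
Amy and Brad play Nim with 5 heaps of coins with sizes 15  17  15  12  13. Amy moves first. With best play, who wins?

Amy wins

In binary:
  01111  (15)
  10001  (17)
  01111  (15)
  01100  (12)
  01101  (13)
  -----
  10000  (16)
The nim-sum is 16 ≠ 0, so this is an N-position: the player to move can win; Amy has a winning move.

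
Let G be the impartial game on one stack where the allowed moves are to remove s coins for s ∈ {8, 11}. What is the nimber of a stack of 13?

Build the Grundy sequence with g(k) = mex{g(k−s) : s ∈ {8, 11}, s ≤ k}:
k:     0  1  2  3  4  5  6  7  8  9 10 11 12 13
g(k):  0  0  0  0  0  0  0  0  1  1  1  1  1  1
So g(13) = 1.

1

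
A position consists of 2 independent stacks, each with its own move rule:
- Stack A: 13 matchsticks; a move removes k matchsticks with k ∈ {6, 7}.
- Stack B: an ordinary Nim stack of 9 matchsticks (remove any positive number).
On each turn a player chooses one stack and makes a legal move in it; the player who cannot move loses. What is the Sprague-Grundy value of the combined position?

9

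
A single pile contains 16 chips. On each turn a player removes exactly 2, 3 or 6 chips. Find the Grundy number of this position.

Compute g(0), g(1), … for moves {2, 3, 6}:
k:     0  1  2  3  4  5  6  7  8  9 10 11 12 13 14 15 16
g(k):  0  0  1  1  2  0  3  1  2  0  0  1  1  2  0  3  1
So g(16) = 1.

1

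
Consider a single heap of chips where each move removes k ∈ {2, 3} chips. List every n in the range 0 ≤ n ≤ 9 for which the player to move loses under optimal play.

0, 1, 5, 6

Compute g(0), g(1), … for moves {2, 3}:
g(0) = mex{} = 0
g(1) = mex{} = 0
g(2) = mex{0} = 1
g(3) = mex{0} = 1
g(4) = mex{0,1} = 2
g(5) = mex{1} = 0
g(6) = mex{1,2} = 0
g(7) = mex{0,2} = 1
g(8) = mex{0} = 1
g(9) = mex{0,1} = 2
The P-positions (g = 0) in 0..9 are 0, 1, 5, 6.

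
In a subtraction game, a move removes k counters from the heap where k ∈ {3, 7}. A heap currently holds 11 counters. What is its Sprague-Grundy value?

0

Grundy values for subtraction set {3, 7}:
g(0) = mex{} = 0
g(1) = mex{} = 0
g(2) = mex{} = 0
g(3) = mex{0} = 1
g(4) = mex{0} = 1
g(5) = mex{0} = 1
g(6) = mex{1} = 0
g(7) = mex{0,1} = 2
g(8) = mex{0,1} = 2
g(9) = mex{0} = 1
g(10) = mex{1,2} = 0
g(11) = mex{1,2} = 0
So g(11) = 0.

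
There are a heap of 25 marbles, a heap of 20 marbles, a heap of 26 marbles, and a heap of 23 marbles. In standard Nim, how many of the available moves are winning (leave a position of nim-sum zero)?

0

Compute the nim-sum pairwise:
25 XOR 20 = 13
13 XOR 26 = 23
23 XOR 23 = 0
The nim-sum is already 0, so every move leaves a nonzero nim-sum — there are no winning moves.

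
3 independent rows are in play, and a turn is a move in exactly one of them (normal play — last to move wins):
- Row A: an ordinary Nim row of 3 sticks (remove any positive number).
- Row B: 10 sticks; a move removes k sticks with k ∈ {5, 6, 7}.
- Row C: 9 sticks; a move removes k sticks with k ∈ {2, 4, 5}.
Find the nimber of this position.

0

Row A is a plain Nim row of size 3, so its Grundy value is 3.
For row B, compute g(0), g(1), … with moves {5, 6, 7}:
g(0) = mex{} = 0
g(1) = mex{} = 0
g(2) = mex{} = 0
g(3) = mex{} = 0
g(4) = mex{} = 0
g(5) = mex{0} = 1
g(6) = mex{0} = 1
g(7) = mex{0} = 1
g(8) = mex{0} = 1
g(9) = mex{0} = 1
g(10) = mex{0,1} = 2
So g(10) = 2.
For row C, compute g(0), g(1), … with moves {2, 4, 5}:
k:     0  1  2  3  4  5  6  7  8  9
g(k):  0  0  1  1  2  2  3  0  0  1
So g(9) = 1.
The value of a disjunctive sum is the nim-sum of the parts.
Combined value = 3 XOR 2 XOR 1 = 0.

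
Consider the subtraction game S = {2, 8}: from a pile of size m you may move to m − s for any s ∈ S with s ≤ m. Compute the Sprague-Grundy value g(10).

Compute g(0), g(1), … for moves {2, 8}:
k:     0  1  2  3  4  5  6  7  8  9 10
g(k):  0  0  1  1  0  0  1  1  2  2  0
So g(10) = 0.

0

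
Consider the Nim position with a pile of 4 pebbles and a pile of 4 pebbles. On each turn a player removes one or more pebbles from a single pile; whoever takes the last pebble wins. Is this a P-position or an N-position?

P-position

Write each in binary and XOR column by column:
  100  (4)
  100  (4)
  ---
  000  (0)
The nim-sum is 0, so this is a P-position: the player to move is in a losing position under optimal play.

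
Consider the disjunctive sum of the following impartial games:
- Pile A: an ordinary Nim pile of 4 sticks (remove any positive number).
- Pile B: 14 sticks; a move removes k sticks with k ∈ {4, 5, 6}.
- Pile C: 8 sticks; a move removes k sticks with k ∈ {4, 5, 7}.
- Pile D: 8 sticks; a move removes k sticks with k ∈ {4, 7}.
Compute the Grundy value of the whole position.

5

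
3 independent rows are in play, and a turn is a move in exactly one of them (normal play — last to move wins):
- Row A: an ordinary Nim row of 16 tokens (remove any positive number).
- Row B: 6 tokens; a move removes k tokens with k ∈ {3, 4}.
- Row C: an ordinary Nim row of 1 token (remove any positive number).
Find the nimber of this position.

19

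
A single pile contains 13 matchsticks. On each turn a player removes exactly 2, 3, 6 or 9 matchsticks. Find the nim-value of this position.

0

Grundy values for subtraction set {2, 3, 6, 9}:
g(0) = mex{} = 0
g(1) = mex{} = 0
g(2) = mex{0} = 1
g(3) = mex{0} = 1
g(4) = mex{0,1} = 2
g(5) = mex{1} = 0
g(6) = mex{0,1,2} = 3
g(7) = mex{0,2} = 1
g(8) = mex{0,1,3} = 2
g(9) = mex{0,1,3} = 2
g(10) = mex{0,1,2} = 3
g(11) = mex{0,1,2} = 3
g(12) = mex{1,2,3} = 0
g(13) = mex{1,2,3} = 0
So g(13) = 0.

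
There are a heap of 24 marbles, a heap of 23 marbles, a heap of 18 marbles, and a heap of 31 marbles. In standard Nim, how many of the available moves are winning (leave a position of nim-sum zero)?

3

Compute the nim-sum pairwise:
24 ⊕ 23 = 15
15 ⊕ 18 = 29
29 ⊕ 31 = 2
The overall nim-sum is X = 2. A heap of size p has a winning move iff p XOR X < p (reduce it to p XOR X).
  24: 24 XOR 2 = 26 ≥ 24 — no move.
  23: 23 XOR 2 = 21 < 23 — winning move (to 21).
  18: 18 XOR 2 = 16 < 18 — winning move (to 16).
  31: 31 XOR 2 = 29 < 31 — winning move (to 29).
That gives 3 winning moves.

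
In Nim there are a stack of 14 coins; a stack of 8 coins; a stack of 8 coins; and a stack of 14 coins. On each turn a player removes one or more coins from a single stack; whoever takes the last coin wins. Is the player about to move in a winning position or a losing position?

Compute the nim-sum pairwise:
14 ^ 8 = 6
6 ^ 8 = 14
14 ^ 14 = 0
The nim-sum is 0, so this is a P-position: the player to move is in a losing position under optimal play.

Losing position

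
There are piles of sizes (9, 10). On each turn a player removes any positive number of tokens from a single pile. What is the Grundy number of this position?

Nim-sum: 9 XOR 10 = 3.

3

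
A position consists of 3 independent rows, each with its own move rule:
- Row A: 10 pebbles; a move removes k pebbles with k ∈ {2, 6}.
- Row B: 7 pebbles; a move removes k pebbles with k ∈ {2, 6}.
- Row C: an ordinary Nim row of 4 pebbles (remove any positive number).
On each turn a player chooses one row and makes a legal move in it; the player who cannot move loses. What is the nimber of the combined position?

4

Build the Grundy sequence for row A with g(k) = mex{g(k−s) : s ∈ {2, 6}, s ≤ k}:
g(0) = mex{} = 0
g(1) = mex{} = 0
g(2) = mex{0} = 1
g(3) = mex{0} = 1
g(4) = mex{1} = 0
g(5) = mex{1} = 0
g(6) = mex{0} = 1
g(7) = mex{0} = 1
g(8) = mex{1} = 0
g(9) = mex{1} = 0
g(10) = mex{0} = 1
So g(10) = 1.
Build the Grundy sequence for row B with g(k) = mex{g(k−s) : s ∈ {2, 6}, s ≤ k}:
k:     0  1  2  3  4  5  6  7
g(k):  0  0  1  1  0  0  1  1
So g(7) = 1.
Row C is a plain Nim row of size 4, so its Grundy value is 4.
The value of a disjunctive sum is the nim-sum of the parts.
Combined value = 1 XOR 1 XOR 4 = 4.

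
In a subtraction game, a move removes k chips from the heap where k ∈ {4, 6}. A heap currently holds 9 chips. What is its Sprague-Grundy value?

2

Compute g(0), g(1), … for moves {4, 6}:
g(0) = mex{} = 0
g(1) = mex{} = 0
g(2) = mex{} = 0
g(3) = mex{} = 0
g(4) = mex{0} = 1
g(5) = mex{0} = 1
g(6) = mex{0} = 1
g(7) = mex{0} = 1
g(8) = mex{0,1} = 2
g(9) = mex{0,1} = 2
So g(9) = 2.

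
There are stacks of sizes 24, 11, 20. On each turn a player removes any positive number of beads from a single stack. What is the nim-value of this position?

7

Compute the nim-sum pairwise:
24 XOR 11 = 19
19 XOR 20 = 7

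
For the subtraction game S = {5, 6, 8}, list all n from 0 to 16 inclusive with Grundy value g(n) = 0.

0, 1, 2, 3, 4, 13, 14, 15, 16

Grundy values for subtraction set {5, 6, 8}:
k:     0  1  2  3  4  5  6  7  8  9 10 11 12 13 14 15 16
g(k):  0  0  0  0  0  1  1  1  1  1  2  2  2  0  0  0  0
The P-positions (g = 0) in 0..16 are 0, 1, 2, 3, 4, 13, 14, 15, 16.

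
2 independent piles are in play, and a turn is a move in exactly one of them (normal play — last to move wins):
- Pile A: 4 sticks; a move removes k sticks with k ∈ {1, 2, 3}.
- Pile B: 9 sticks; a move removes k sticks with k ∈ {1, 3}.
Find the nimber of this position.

Grundy values for pile A (subtraction set {1, 2, 3}):
k:     0  1  2  3  4
g(k):  0  1  2  3  0
So g(4) = 0.
Grundy values for pile B (subtraction set {1, 3}):
k:     0  1  2  3  4  5  6  7  8  9
g(k):  0  1  0  1  0  1  0  1  0  1
So g(9) = 1.
By the Sprague-Grundy theorem, the Grundy value of a sum of independent games is the XOR of the component values.
Combined value = 0 ⊕ 1 = 1.

1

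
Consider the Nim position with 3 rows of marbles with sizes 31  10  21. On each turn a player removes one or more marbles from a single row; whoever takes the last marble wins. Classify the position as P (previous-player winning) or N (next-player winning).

P-position

Nim-sum: 31 ^ 10 ^ 21 = 0.
The nim-sum is 0, so this is a P-position: the player to move is in a losing position under optimal play.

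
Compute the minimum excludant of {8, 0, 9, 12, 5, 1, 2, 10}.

3

The values 0, 1, 2 are all present; 3 is the first non-negative integer missing from the set.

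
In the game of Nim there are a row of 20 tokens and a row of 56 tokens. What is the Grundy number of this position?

44

Compute the nim-sum pairwise:
20 XOR 56 = 44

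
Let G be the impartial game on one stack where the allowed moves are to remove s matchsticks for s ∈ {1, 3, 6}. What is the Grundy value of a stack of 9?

0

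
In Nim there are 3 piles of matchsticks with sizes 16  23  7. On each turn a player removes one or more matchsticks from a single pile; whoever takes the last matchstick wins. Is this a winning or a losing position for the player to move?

Compute the nim-sum pairwise:
16 XOR 23 = 7
7 XOR 7 = 0
The nim-sum is 0, so this is a P-position: the player to move is in a losing position under optimal play.

Losing position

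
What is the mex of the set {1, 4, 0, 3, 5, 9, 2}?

6

The values 0, 1, 2, 3, 4, 5 are all present; 6 is the first non-negative integer missing from the set.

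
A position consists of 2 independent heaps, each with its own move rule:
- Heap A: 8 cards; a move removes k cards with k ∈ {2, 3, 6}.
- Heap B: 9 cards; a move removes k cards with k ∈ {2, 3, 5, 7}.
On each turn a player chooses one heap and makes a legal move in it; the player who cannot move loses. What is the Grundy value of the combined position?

2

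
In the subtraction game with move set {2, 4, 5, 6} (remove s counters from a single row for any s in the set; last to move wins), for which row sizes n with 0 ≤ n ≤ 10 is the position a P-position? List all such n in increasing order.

0, 1, 8, 9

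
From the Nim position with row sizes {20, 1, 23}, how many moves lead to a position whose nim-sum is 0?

Compute the nim-sum pairwise:
20 XOR 1 = 21
21 XOR 23 = 2
The overall nim-sum is X = 2. A row of size p has a winning move iff p XOR X < p (reduce it to p XOR X).
  20: 20 XOR 2 = 22 ≥ 20 — no move.
  1: 1 XOR 2 = 3 ≥ 1 — no move.
  23: 23 XOR 2 = 21 < 23 — winning move (to 21).
That gives 1 winning move.

1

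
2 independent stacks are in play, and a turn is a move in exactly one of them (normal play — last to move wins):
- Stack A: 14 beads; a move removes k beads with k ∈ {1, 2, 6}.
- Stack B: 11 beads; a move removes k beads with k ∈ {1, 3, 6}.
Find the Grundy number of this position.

0

Grundy values for stack A (subtraction set {1, 2, 6}):
g(0) = mex{} = 0
g(1) = mex{0} = 1
g(2) = mex{0,1} = 2
g(3) = mex{1,2} = 0
g(4) = mex{0,2} = 1
g(5) = mex{0,1} = 2
g(6) = mex{0,1,2} = 3
g(7) = mex{1,2,3} = 0
g(8) = mex{0,2,3} = 1
g(9) = mex{0,1} = 2
g(10) = mex{1,2} = 0
g(11) = mex{0,2} = 1
g(12) = mex{0,1,3} = 2
g(13) = mex{0,1,2} = 3
g(14) = mex{1,2,3} = 0
So g(14) = 0.
Grundy values for stack B (subtraction set {1, 3, 6}):
k:     0  1  2  3  4  5  6  7  8  9 10 11
g(k):  0  1  0  1  0  1  2  3  2  0  1  0
So g(11) = 0.
By the Sprague-Grundy theorem, the Grundy value of a sum of independent games is the XOR of the component values.
Combined value = 0 XOR 0 = 0.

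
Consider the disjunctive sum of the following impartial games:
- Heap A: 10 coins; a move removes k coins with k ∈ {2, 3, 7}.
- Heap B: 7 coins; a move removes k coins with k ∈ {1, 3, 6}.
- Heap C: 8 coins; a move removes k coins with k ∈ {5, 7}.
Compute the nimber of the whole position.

2

For heap A, compute g(0), g(1), … with moves {2, 3, 7}:
k:     0  1  2  3  4  5  6  7  8  9 10
g(k):  0  0  1  1  2  0  0  1  1  2  0
So g(10) = 0.
For heap B, compute g(0), g(1), … with moves {1, 3, 6}:
k:     0  1  2  3  4  5  6  7
g(k):  0  1  0  1  0  1  2  3
So g(7) = 3.
Build the Grundy sequence for heap C with g(k) = mex{g(k−s) : s ∈ {5, 7}, s ≤ k}:
g(0) = mex{} = 0
g(1) = mex{} = 0
g(2) = mex{} = 0
g(3) = mex{} = 0
g(4) = mex{} = 0
g(5) = mex{0} = 1
g(6) = mex{0} = 1
g(7) = mex{0} = 1
g(8) = mex{0} = 1
So g(8) = 1.
By the Sprague-Grundy theorem, the Grundy value of a sum of independent games is the XOR of the component values.
Combined value = 0 ⊕ 3 ⊕ 1 = 2.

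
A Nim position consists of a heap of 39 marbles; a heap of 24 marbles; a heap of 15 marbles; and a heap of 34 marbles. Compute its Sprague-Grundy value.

Compute the nim-sum pairwise:
39 XOR 24 = 63
63 XOR 15 = 48
48 XOR 34 = 18

18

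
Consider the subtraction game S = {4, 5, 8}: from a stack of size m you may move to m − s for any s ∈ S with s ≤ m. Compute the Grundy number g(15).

0

Build the Grundy sequence with g(k) = mex{g(k−s) : s ∈ {4, 5, 8}, s ≤ k}:
k:     0  1  2  3  4  5  6  7  8  9 10 11 12 13 14 15
g(k):  0  0  0  0  1  1  1  1  2  2  2  2  0  0  0  0
So g(15) = 0.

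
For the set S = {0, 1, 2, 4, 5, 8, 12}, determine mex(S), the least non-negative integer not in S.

3

The values 0, 1, 2 are all present; 3 is the first non-negative integer missing from the set.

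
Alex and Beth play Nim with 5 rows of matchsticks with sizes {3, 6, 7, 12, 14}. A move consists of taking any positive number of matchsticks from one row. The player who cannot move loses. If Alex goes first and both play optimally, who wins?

Nim-sum: 3 XOR 6 XOR 7 XOR 12 XOR 14 = 0.
The nim-sum is 0, so this is a P-position: the player to move is in a losing position under optimal play; Alex is about to move from it and so loses — Beth wins.

Beth wins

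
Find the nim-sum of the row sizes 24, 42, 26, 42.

Nim-sum: 24 XOR 42 XOR 26 XOR 42 = 2.

2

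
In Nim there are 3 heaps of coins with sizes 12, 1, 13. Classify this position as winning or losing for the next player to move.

Losing position

Bitwise XOR of the heap sizes:
  1100  (12)
  0001  (1)
  1101  (13)
  ----
  0000  (0)
The nim-sum is 0, so this is a P-position: the player to move is in a losing position under optimal play.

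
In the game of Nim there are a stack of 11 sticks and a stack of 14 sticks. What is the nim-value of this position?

Nim-sum: 11 ^ 14 = 5.

5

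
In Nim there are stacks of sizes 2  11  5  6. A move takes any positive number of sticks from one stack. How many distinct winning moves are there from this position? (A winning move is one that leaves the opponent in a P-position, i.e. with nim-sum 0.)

Nim-sum: 2 ^ 11 ^ 5 ^ 6 = 10.
The overall nim-sum is X = 10. A stack of size p has a winning move iff p XOR X < p (reduce it to p XOR X).
  2: 2 XOR 10 = 8 ≥ 2 — no move.
  11: 11 XOR 10 = 1 < 11 — winning move (to 1).
  5: 5 XOR 10 = 15 ≥ 5 — no move.
  6: 6 XOR 10 = 12 ≥ 6 — no move.
That gives 1 winning move.

1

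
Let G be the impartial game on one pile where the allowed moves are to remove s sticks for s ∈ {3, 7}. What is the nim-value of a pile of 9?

Compute g(0), g(1), … for moves {3, 7}:
g(0) = mex{} = 0
g(1) = mex{} = 0
g(2) = mex{} = 0
g(3) = mex{0} = 1
g(4) = mex{0} = 1
g(5) = mex{0} = 1
g(6) = mex{1} = 0
g(7) = mex{0,1} = 2
g(8) = mex{0,1} = 2
g(9) = mex{0} = 1
So g(9) = 1.

1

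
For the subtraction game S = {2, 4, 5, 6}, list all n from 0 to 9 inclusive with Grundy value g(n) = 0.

0, 1, 8, 9

Build the Grundy sequence with g(k) = mex{g(k−s) : s ∈ {2, 4, 5, 6}, s ≤ k}:
k:     0  1  2  3  4  5  6  7  8  9
g(k):  0  0  1  1  2  2  3  3  0  0
The P-positions (g = 0) in 0..9 are 0, 1, 8, 9.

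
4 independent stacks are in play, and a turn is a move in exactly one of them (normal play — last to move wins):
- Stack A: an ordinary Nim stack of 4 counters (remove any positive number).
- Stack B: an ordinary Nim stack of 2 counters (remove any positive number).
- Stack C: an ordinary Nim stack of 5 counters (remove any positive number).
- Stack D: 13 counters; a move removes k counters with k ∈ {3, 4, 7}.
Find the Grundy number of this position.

2

Stack A is a plain Nim stack of size 4, so its Grundy value is 4.
Stack B is a plain Nim stack of size 2, so its Grundy value is 2.
Stack C is a plain Nim stack of size 5, so its Grundy value is 5.
Grundy values for stack D (subtraction set {3, 4, 7}):
k:     0  1  2  3  4  5  6  7  8  9 10 11 12 13
g(k):  0  0  0  1  1  1  2  2  2  3  0  0  0  1
So g(13) = 1.
By the Sprague-Grundy theorem, the Grundy value of a sum of independent games is the XOR of the component values.
Combined value = 4 XOR 2 XOR 5 XOR 1 = 2.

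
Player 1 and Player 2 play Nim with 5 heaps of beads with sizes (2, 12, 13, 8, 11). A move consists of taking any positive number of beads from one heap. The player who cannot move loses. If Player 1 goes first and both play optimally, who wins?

Nim-sum: 2 ^ 12 ^ 13 ^ 8 ^ 11 = 0.
The nim-sum is 0, so this is a P-position: the player to move is in a losing position under optimal play; Player 1 is about to move from it and so loses — Player 2 wins.

Player 2 wins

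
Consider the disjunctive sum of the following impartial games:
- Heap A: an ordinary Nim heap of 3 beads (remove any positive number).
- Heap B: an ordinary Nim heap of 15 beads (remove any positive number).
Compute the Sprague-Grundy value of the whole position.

Heap A is a plain Nim heap of size 3, so its Grundy value is 3.
Heap B is a plain Nim heap of size 15, so its Grundy value is 15.
By the Sprague-Grundy theorem, the Grundy value of a sum of independent games is the XOR of the component values.
Combined value = 3 XOR 15 = 12.

12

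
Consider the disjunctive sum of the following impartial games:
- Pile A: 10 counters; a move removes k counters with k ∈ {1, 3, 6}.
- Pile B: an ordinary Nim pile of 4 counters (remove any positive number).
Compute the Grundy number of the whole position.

5

Build the Grundy sequence for pile A with g(k) = mex{g(k−s) : s ∈ {1, 3, 6}, s ≤ k}:
g(0) = mex{} = 0
g(1) = mex{0} = 1
g(2) = mex{1} = 0
g(3) = mex{0} = 1
g(4) = mex{1} = 0
g(5) = mex{0} = 1
g(6) = mex{0,1} = 2
g(7) = mex{0,1,2} = 3
g(8) = mex{0,1,3} = 2
g(9) = mex{1,2} = 0
g(10) = mex{0,3} = 1
So g(10) = 1.
Pile B is a plain Nim pile of size 4, so its Grundy value is 4.
By the Sprague-Grundy theorem, the Grundy value of a sum of independent games is the XOR of the component values.
Combined value = 1 XOR 4 = 5.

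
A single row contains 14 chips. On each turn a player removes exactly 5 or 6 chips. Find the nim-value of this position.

0

Compute g(0), g(1), … for moves {5, 6}:
k:     0  1  2  3  4  5  6  7  8  9 10 11 12 13 14
g(k):  0  0  0  0  0  1  1  1  1  1  2  0  0  0  0
So g(14) = 0.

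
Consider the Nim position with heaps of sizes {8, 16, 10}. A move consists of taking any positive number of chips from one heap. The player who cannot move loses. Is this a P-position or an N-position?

Nim-sum: 8 ^ 16 ^ 10 = 18.
The nim-sum is 18 ≠ 0, so this is an N-position: the player to move can win.

N-position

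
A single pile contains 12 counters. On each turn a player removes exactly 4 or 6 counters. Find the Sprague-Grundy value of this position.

0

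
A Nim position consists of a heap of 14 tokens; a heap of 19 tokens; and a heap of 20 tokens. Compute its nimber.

Bitwise XOR of the heap sizes:
  01110  (14)
  10011  (19)
  10100  (20)
  -----
  01001  (9)

9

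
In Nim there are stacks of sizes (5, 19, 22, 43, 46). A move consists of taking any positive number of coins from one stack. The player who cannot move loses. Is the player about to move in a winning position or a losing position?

Winning position

Compute the nim-sum pairwise:
5 ⊕ 19 = 22
22 ⊕ 22 = 0
0 ⊕ 43 = 43
43 ⊕ 46 = 5
The nim-sum is 5 ≠ 0, so this is an N-position: the player to move can win.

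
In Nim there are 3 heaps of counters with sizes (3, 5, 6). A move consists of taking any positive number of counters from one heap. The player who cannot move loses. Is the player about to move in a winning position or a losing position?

Losing position

Nim-sum: 3 ⊕ 5 ⊕ 6 = 0.
The nim-sum is 0, so this is a P-position: the player to move is in a losing position under optimal play.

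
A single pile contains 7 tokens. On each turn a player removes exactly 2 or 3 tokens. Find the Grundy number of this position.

1

Grundy values for subtraction set {2, 3}:
g(0) = mex{} = 0
g(1) = mex{} = 0
g(2) = mex{0} = 1
g(3) = mex{0} = 1
g(4) = mex{0,1} = 2
g(5) = mex{1} = 0
g(6) = mex{1,2} = 0
g(7) = mex{0,2} = 1
So g(7) = 1.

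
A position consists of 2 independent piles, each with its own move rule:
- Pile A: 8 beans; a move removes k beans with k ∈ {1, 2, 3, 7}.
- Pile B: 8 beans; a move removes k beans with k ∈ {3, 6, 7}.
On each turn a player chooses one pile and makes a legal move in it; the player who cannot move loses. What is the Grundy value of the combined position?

2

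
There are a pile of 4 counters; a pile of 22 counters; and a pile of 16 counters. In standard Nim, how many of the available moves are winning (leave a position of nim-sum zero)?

1

Nim-sum: 4 ⊕ 22 ⊕ 16 = 2.
The overall nim-sum is X = 2. A pile of size p has a winning move iff p XOR X < p (reduce it to p XOR X).
  4: 4 XOR 2 = 6 ≥ 4 — no move.
  22: 22 XOR 2 = 20 < 22 — winning move (to 20).
  16: 16 XOR 2 = 18 ≥ 16 — no move.
That gives 1 winning move.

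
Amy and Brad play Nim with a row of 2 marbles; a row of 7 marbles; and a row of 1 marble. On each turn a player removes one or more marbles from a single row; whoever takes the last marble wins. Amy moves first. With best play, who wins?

Amy wins

Write each in binary and XOR column by column:
  010  (2)
  111  (7)
  001  (1)
  ---
  100  (4)
The nim-sum is 4 ≠ 0, so this is an N-position: the player to move can win; Amy has a winning move.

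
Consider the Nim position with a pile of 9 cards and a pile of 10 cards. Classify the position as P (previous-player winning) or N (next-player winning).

Compute the nim-sum pairwise:
9 ⊕ 10 = 3
The nim-sum is 3 ≠ 0, so this is an N-position: the player to move can win.

N-position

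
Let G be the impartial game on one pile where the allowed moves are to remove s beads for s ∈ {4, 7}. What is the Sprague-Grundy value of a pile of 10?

Build the Grundy sequence with g(k) = mex{g(k−s) : s ∈ {4, 7}, s ≤ k}:
g(0) = mex{} = 0
g(1) = mex{} = 0
g(2) = mex{} = 0
g(3) = mex{} = 0
g(4) = mex{0} = 1
g(5) = mex{0} = 1
g(6) = mex{0} = 1
g(7) = mex{0} = 1
g(8) = mex{0,1} = 2
g(9) = mex{0,1} = 2
g(10) = mex{0,1} = 2
So g(10) = 2.

2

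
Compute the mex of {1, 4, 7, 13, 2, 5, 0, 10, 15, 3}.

The values 0, 1, 2, 3, 4, 5 are all present; 6 is the first non-negative integer missing from the set.

6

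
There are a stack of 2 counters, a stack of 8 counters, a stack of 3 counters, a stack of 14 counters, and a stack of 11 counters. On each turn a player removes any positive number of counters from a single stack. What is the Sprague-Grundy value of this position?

12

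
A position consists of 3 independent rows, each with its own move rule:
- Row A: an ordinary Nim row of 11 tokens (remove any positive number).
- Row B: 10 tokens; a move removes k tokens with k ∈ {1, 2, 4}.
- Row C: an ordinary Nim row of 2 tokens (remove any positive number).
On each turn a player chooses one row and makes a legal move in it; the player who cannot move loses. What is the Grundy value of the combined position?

8

Row A is a plain Nim row of size 11, so its Grundy value is 11.
Build the Grundy sequence for row B with g(k) = mex{g(k−s) : s ∈ {1, 2, 4}, s ≤ k}:
k:     0  1  2  3  4  5  6  7  8  9 10
g(k):  0  1  2  0  1  2  0  1  2  0  1
So g(10) = 1.
Row C is a plain Nim row of size 2, so its Grundy value is 2.
By the Sprague-Grundy theorem, the Grundy value of a sum of independent games is the XOR of the component values.
Combined value = 11 ⊕ 1 ⊕ 2 = 8.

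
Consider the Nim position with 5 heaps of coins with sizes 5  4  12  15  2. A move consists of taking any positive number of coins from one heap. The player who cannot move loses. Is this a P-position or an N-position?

Bitwise XOR of the heap sizes:
  0101  (5)
  0100  (4)
  1100  (12)
  1111  (15)
  0010  (2)
  ----
  0000  (0)
The nim-sum is 0, so this is a P-position: the player to move is in a losing position under optimal play.

P-position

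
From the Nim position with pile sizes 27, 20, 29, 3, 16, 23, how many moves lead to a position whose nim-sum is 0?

5

Compute the nim-sum pairwise:
27 ⊕ 20 = 15
15 ⊕ 29 = 18
18 ⊕ 3 = 17
17 ⊕ 16 = 1
1 ⊕ 23 = 22
The overall nim-sum is X = 22. A pile of size p has a winning move iff p XOR X < p (reduce it to p XOR X).
  27: 27 XOR 22 = 13 < 27 — winning move (to 13).
  20: 20 XOR 22 = 2 < 20 — winning move (to 2).
  29: 29 XOR 22 = 11 < 29 — winning move (to 11).
  3: 3 XOR 22 = 21 ≥ 3 — no move.
  16: 16 XOR 22 = 6 < 16 — winning move (to 6).
  23: 23 XOR 22 = 1 < 23 — winning move (to 1).
That gives 5 winning moves.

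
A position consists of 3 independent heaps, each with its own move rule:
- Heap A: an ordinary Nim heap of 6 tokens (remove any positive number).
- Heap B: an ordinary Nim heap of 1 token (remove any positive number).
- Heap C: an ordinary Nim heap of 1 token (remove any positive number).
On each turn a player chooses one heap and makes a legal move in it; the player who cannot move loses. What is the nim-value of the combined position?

Heap A is a plain Nim heap of size 6, so its Grundy value is 6.
Heap B is a plain Nim heap of size 1, so its Grundy value is 1.
Heap C is a plain Nim heap of size 1, so its Grundy value is 1.
The value of a disjunctive sum is the nim-sum of the parts.
Combined value = 6 ⊕ 1 ⊕ 1 = 6.

6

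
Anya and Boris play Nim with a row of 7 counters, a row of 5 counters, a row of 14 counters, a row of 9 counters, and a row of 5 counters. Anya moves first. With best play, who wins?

Bitwise XOR of the heap sizes:
  0111  (7)
  0101  (5)
  1110  (14)
  1001  (9)
  0101  (5)
  ----
  0000  (0)
The nim-sum is 0, so this is a P-position: the player to move is in a losing position under optimal play; Anya is about to move from it and so loses — Boris wins.

Boris wins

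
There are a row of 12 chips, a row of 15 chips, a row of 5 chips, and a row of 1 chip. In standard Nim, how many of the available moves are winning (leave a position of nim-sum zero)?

Nim-sum: 12 ^ 15 ^ 5 ^ 1 = 7.
The overall nim-sum is X = 7. A row of size p has a winning move iff p XOR X < p (reduce it to p XOR X).
  12: 12 XOR 7 = 11 < 12 — winning move (to 11).
  15: 15 XOR 7 = 8 < 15 — winning move (to 8).
  5: 5 XOR 7 = 2 < 5 — winning move (to 2).
  1: 1 XOR 7 = 6 ≥ 1 — no move.
That gives 3 winning moves.

3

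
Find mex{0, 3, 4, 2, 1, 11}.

5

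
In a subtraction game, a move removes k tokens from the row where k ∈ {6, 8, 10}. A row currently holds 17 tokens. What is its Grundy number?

0

Compute g(0), g(1), … for moves {6, 8, 10}:
k:     0  1  2  3  4  5  6  7  8  9 10 11 12 13 14 15 16 17
g(k):  0  0  0  0  0  0  1  1  1  1  1  1  2  2  2  2  0  0
So g(17) = 0.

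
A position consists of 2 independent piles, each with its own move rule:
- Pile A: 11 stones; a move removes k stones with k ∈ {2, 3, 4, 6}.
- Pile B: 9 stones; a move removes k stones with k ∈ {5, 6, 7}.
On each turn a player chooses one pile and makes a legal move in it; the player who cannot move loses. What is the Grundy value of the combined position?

Grundy values for pile A (subtraction set {2, 3, 4, 6}):
g(0) = mex{} = 0
g(1) = mex{} = 0
g(2) = mex{0} = 1
g(3) = mex{0} = 1
g(4) = mex{0,1} = 2
g(5) = mex{0,1} = 2
g(6) = mex{0,1,2} = 3
g(7) = mex{0,1,2} = 3
g(8) = mex{1,2,3} = 0
g(9) = mex{1,2,3} = 0
g(10) = mex{0,2,3} = 1
g(11) = mex{0,2,3} = 1
So g(11) = 1.
Build the Grundy sequence for pile B with g(k) = mex{g(k−s) : s ∈ {5, 6, 7}, s ≤ k}:
k:     0  1  2  3  4  5  6  7  8  9
g(k):  0  0  0  0  0  1  1  1  1  1
So g(9) = 1.
The value of a disjunctive sum is the nim-sum of the parts.
Combined value = 1 XOR 1 = 0.

0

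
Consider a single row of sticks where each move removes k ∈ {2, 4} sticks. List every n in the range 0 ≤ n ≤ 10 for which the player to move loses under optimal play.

Grundy values for subtraction set {2, 4}:
g(0) = mex{} = 0
g(1) = mex{} = 0
g(2) = mex{0} = 1
g(3) = mex{0} = 1
g(4) = mex{0,1} = 2
g(5) = mex{0,1} = 2
g(6) = mex{1,2} = 0
g(7) = mex{1,2} = 0
g(8) = mex{0,2} = 1
g(9) = mex{0,2} = 1
g(10) = mex{0,1} = 2
The P-positions (g = 0) in 0..10 are 0, 1, 6, 7.

0, 1, 6, 7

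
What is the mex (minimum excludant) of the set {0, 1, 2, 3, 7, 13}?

The values 0, 1, 2, 3 are all present; 4 is the first non-negative integer missing from the set.

4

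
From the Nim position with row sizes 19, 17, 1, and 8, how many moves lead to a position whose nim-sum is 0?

1

Write each in binary and XOR column by column:
  10011  (19)
  10001  (17)
  00001  (1)
  01000  (8)
  -----
  01011  (11)
The overall nim-sum is X = 11. A row of size p has a winning move iff p XOR X < p (reduce it to p XOR X).
  19: 19 XOR 11 = 24 ≥ 19 — no move.
  17: 17 XOR 11 = 26 ≥ 17 — no move.
  1: 1 XOR 11 = 10 ≥ 1 — no move.
  8: 8 XOR 11 = 3 < 8 — winning move (to 3).
That gives 1 winning move.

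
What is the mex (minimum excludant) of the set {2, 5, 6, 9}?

0 is not in the set, so the mex is 0.

0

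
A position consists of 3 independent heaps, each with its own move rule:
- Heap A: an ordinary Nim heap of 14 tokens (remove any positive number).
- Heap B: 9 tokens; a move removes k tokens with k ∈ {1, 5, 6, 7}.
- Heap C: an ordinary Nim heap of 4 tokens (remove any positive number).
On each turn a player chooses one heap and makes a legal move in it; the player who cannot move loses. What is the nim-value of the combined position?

9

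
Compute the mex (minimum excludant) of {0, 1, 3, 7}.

2

The values 0, 1 are all present; 2 is the first non-negative integer missing from the set.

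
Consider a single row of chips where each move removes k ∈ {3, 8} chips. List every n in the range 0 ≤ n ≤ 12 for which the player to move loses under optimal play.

0, 1, 2, 6, 7, 11, 12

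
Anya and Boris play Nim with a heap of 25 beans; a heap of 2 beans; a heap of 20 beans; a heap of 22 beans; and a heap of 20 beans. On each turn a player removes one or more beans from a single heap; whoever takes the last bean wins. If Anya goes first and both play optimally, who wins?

Anya wins

Bitwise XOR of the heap sizes:
  11001  (25)
  00010  (2)
  10100  (20)
  10110  (22)
  10100  (20)
  -----
  01101  (13)
The nim-sum is 13 ≠ 0, so this is an N-position: the player to move can win; Anya has a winning move.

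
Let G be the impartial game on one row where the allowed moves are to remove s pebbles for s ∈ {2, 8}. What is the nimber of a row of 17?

1

Build the Grundy sequence with g(k) = mex{g(k−s) : s ∈ {2, 8}, s ≤ k}:
k:     0  1  2  3  4  5  6  7  8  9 10 11 12 13 14 15 16 17
g(k):  0  0  1  1  0  0  1  1  2  2  0  0  1  1  0  0  1  1
So g(17) = 1.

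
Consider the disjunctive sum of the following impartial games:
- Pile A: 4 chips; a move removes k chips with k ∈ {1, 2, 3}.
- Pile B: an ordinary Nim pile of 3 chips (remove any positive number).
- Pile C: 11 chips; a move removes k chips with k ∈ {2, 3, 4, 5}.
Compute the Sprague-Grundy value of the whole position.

1

For pile A, compute g(0), g(1), … with moves {1, 2, 3}:
k:     0  1  2  3  4
g(k):  0  1  2  3  0
So g(4) = 0.
Pile B is a plain Nim pile of size 3, so its Grundy value is 3.
Grundy values for pile C (subtraction set {2, 3, 4, 5}):
k:     0  1  2  3  4  5  6  7  8  9 10 11
g(k):  0  0  1  1  2  2  3  0  0  1  1  2
So g(11) = 2.
By the Sprague-Grundy theorem, the Grundy value of a sum of independent games is the XOR of the component values.
Combined value = 0 XOR 3 XOR 2 = 1.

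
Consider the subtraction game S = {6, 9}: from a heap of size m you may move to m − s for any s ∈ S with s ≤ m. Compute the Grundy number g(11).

1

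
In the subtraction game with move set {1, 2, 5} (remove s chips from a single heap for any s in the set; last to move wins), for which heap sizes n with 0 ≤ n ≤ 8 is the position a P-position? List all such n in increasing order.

0, 3, 6

Grundy values for subtraction set {1, 2, 5}:
g(0) = mex{} = 0
g(1) = mex{0} = 1
g(2) = mex{0,1} = 2
g(3) = mex{1,2} = 0
g(4) = mex{0,2} = 1
g(5) = mex{0,1} = 2
g(6) = mex{1,2} = 0
g(7) = mex{0,2} = 1
g(8) = mex{0,1} = 2
The P-positions (g = 0) in 0..8 are 0, 3, 6.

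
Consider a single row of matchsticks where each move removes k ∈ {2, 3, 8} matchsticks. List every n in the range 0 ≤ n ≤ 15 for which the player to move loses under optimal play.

0, 1, 5, 6, 10, 11, 15

Build the Grundy sequence with g(k) = mex{g(k−s) : s ∈ {2, 3, 8}, s ≤ k}:
k:     0  1  2  3  4  5  6  7  8  9 10 11 12 13 14 15
g(k):  0  0  1  1  2  0  0  1  1  2  0  0  1  1  2  0
The P-positions (g = 0) in 0..15 are 0, 1, 5, 6, 10, 11, 15.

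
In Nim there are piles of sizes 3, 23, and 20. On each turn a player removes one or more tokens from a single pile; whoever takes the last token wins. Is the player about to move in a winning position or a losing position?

Losing position

Write each in binary and XOR column by column:
  00011  (3)
  10111  (23)
  10100  (20)
  -----
  00000  (0)
The nim-sum is 0, so this is a P-position: the player to move is in a losing position under optimal play.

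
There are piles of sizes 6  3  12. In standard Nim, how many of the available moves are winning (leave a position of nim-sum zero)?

Nim-sum: 6 ⊕ 3 ⊕ 12 = 9.
The overall nim-sum is X = 9. A pile of size p has a winning move iff p XOR X < p (reduce it to p XOR X).
  6: 6 XOR 9 = 15 ≥ 6 — no move.
  3: 3 XOR 9 = 10 ≥ 3 — no move.
  12: 12 XOR 9 = 5 < 12 — winning move (to 5).
That gives 1 winning move.

1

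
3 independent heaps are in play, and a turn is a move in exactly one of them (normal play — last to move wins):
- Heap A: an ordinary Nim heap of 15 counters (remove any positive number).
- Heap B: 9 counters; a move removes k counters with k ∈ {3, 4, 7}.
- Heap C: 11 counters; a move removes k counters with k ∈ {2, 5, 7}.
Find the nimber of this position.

Heap A is a plain Nim heap of size 15, so its Grundy value is 15.
Build the Grundy sequence for heap B with g(k) = mex{g(k−s) : s ∈ {3, 4, 7}, s ≤ k}:
g(0) = mex{} = 0
g(1) = mex{} = 0
g(2) = mex{} = 0
g(3) = mex{0} = 1
g(4) = mex{0} = 1
g(5) = mex{0} = 1
g(6) = mex{0,1} = 2
g(7) = mex{0,1} = 2
g(8) = mex{0,1} = 2
g(9) = mex{0,1,2} = 3
So g(9) = 3.
For heap C, compute g(0), g(1), … with moves {2, 5, 7}:
k:     0  1  2  3  4  5  6  7  8  9 10 11
g(k):  0  0  1  1  0  2  1  3  2  2  0  3
So g(11) = 3.
By the Sprague-Grundy theorem, the Grundy value of a sum of independent games is the XOR of the component values.
Combined value = 15 XOR 3 XOR 3 = 15.

15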